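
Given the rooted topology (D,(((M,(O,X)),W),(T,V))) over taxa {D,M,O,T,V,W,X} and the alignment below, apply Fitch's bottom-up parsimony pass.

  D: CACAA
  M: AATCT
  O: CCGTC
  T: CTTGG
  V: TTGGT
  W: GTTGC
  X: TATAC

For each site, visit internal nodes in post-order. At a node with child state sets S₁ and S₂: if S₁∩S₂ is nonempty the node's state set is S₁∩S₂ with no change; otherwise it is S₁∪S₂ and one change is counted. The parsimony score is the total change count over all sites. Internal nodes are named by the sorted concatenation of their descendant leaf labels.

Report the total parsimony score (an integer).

[col 0] OX: children O:{C}, X:{T} ∪→ {C,T}; cost 1
[col 0] MOX: children M:{A}, OX:{C,T} ∪→ {A,C,T}; cost 1
[col 0] MOWX: children MOX:{A,C,T}, W:{G} ∪→ {A,C,G,T}; cost 1
[col 0] TV: children T:{C}, V:{T} ∪→ {C,T}; cost 1
[col 0] MOTVWX: children MOWX:{A,C,G,T}, TV:{C,T} ∩→ {C,T}; cost 0
[col 0] DMOTVWX: children D:{C}, MOTVWX:{C,T} ∩→ {C}; cost 0
[col 1] OX: children O:{C}, X:{A} ∪→ {A,C}; cost 1
[col 1] MOX: children M:{A}, OX:{A,C} ∩→ {A}; cost 0
[col 1] MOWX: children MOX:{A}, W:{T} ∪→ {A,T}; cost 1
[col 1] TV: children T:{T}, V:{T} ∩→ {T}; cost 0
[col 1] MOTVWX: children MOWX:{A,T}, TV:{T} ∩→ {T}; cost 0
[col 1] DMOTVWX: children D:{A}, MOTVWX:{T} ∪→ {A,T}; cost 1
[col 2] OX: children O:{G}, X:{T} ∪→ {G,T}; cost 1
[col 2] MOX: children M:{T}, OX:{G,T} ∩→ {T}; cost 0
[col 2] MOWX: children MOX:{T}, W:{T} ∩→ {T}; cost 0
[col 2] TV: children T:{T}, V:{G} ∪→ {G,T}; cost 1
[col 2] MOTVWX: children MOWX:{T}, TV:{G,T} ∩→ {T}; cost 0
[col 2] DMOTVWX: children D:{C}, MOTVWX:{T} ∪→ {C,T}; cost 1
[col 3] OX: children O:{T}, X:{A} ∪→ {A,T}; cost 1
[col 3] MOX: children M:{C}, OX:{A,T} ∪→ {A,C,T}; cost 1
[col 3] MOWX: children MOX:{A,C,T}, W:{G} ∪→ {A,C,G,T}; cost 1
[col 3] TV: children T:{G}, V:{G} ∩→ {G}; cost 0
[col 3] MOTVWX: children MOWX:{A,C,G,T}, TV:{G} ∩→ {G}; cost 0
[col 3] DMOTVWX: children D:{A}, MOTVWX:{G} ∪→ {A,G}; cost 1
[col 4] OX: children O:{C}, X:{C} ∩→ {C}; cost 0
[col 4] MOX: children M:{T}, OX:{C} ∪→ {C,T}; cost 1
[col 4] MOWX: children MOX:{C,T}, W:{C} ∩→ {C}; cost 0
[col 4] TV: children T:{G}, V:{T} ∪→ {G,T}; cost 1
[col 4] MOTVWX: children MOWX:{C}, TV:{G,T} ∪→ {C,G,T}; cost 1
[col 4] DMOTVWX: children D:{A}, MOTVWX:{C,G,T} ∪→ {A,C,G,T}; cost 1
per-site changes: [4, 3, 3, 4, 4]; total = 18

18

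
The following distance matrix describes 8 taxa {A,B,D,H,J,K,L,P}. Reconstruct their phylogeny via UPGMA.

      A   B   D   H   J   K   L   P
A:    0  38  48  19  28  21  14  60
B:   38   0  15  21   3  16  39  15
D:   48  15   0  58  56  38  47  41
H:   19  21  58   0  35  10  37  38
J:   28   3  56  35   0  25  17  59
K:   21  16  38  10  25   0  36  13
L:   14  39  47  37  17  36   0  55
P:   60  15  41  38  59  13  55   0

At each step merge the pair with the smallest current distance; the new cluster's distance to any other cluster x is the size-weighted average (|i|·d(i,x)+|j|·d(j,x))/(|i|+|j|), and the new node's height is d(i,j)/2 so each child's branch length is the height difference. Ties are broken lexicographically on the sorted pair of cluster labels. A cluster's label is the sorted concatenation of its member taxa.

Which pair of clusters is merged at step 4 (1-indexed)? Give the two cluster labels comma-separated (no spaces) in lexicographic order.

step 1: merge (B,J) at d=3; branch lengths B→3/2, J→3/2; new cluster BJ
  updated: d(A,BJ)=33, d(BJ,D)=71/2, d(BJ,H)=28, d(BJ,K)=41/2, d(BJ,L)=28, d(BJ,P)=37
step 2: merge (H,K) at d=10; branch lengths H→5, K→5; new cluster HK
  updated: d(A,HK)=20, d(BJ,HK)=97/4, d(D,HK)=48, d(HK,L)=73/2, d(HK,P)=51/2
step 3: merge (A,L) at d=14; branch lengths A→7, L→7; new cluster AL
  updated: d(AL,BJ)=61/2, d(AL,D)=95/2, d(AL,HK)=113/4, d(AL,P)=115/2
step 4: merge (BJ,HK) at d=97/4; branch lengths BJ→85/8, HK→57/8; new cluster BHJK
  updated: d(AL,BHJK)=235/8, d(BHJK,D)=167/4, d(BHJK,P)=125/4
step 5: merge (AL,BHJK) at d=235/8; branch lengths AL→123/16, BHJK→41/16; new cluster ABHJKL
  updated: d(ABHJKL,D)=131/3, d(ABHJKL,P)=40
step 6: merge (ABHJKL,P) at d=40; branch lengths ABHJKL→85/16, P→20; new cluster ABHJKLP
  updated: d(ABHJKLP,D)=303/7
step 7: merge (ABHJKLP,D) at d=303/7; branch lengths ABHJKLP→23/14, D→303/14; new cluster ABDHJKLP
final tree: ((((A:7,L:7):123/16,((B:3/2,J:3/2):85/8,(H:5,K:5):57/8):41/16):85/16,P:20):23/14,D:303/14)
total length: 11603/112

BJ,HK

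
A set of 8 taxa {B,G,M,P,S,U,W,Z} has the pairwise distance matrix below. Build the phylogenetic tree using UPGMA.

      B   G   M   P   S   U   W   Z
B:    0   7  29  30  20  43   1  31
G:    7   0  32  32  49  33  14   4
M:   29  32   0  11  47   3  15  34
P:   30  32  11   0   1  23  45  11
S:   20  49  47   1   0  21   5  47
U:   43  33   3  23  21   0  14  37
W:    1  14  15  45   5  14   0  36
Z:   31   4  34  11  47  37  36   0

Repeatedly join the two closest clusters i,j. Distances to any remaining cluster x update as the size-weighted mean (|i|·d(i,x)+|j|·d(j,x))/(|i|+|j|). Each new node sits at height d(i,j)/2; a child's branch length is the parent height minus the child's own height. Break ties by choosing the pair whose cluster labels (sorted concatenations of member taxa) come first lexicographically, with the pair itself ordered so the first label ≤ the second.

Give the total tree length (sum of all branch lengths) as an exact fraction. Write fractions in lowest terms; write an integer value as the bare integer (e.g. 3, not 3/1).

1. join B+W (d=1) ⇒ BW; edges |B|=1/2, |W|=1/2
  updated: d(BW,G)=21/2, d(BW,M)=22, d(BW,P)=75/2, d(BW,S)=25/2, d(BW,U)=57/2, d(BW,Z)=67/2
2. join P+S (d=1) ⇒ PS; edges |P|=1/2, |S|=1/2
  updated: d(BW,PS)=25, d(G,PS)=81/2, d(M,PS)=29, d(PS,U)=22, d(PS,Z)=29
3. join M+U (d=3) ⇒ MU; edges |M|=3/2, |U|=3/2
  updated: d(BW,MU)=101/4, d(G,MU)=65/2, d(MU,PS)=51/2, d(MU,Z)=71/2
4. join G+Z (d=4) ⇒ GZ; edges |G|=2, |Z|=2
  updated: d(BW,GZ)=22, d(GZ,MU)=34, d(GZ,PS)=139/4
5. join BW+GZ (d=22) ⇒ BGWZ; edges |BW|=21/2, |GZ|=9
  updated: d(BGWZ,MU)=237/8, d(BGWZ,PS)=239/8
6. join MU+PS (d=51/2) ⇒ MPSU; edges |MU|=45/4, |PS|=49/4
  updated: d(BGWZ,MPSU)=119/4
7. join BGWZ+MPSU (d=119/4) ⇒ BGMPSUWZ; edges |BGWZ|=31/8, |MPSU|=17/8
final tree: (((B:1/2,W:1/2):21/2,(G:2,Z:2):9):31/8,((M:3/2,U:3/2):45/4,(P:1/2,S:1/2):49/4):17/8)
total length: 58

58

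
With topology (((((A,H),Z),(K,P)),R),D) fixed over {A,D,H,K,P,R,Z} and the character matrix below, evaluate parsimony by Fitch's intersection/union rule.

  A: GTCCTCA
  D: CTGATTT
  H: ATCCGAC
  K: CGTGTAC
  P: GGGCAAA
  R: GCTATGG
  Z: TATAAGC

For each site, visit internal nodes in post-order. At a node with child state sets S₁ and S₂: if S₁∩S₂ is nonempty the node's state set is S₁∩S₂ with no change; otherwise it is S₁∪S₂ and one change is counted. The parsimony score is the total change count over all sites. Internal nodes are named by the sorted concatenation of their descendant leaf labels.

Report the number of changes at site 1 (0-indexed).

AH@0: {G} ∪ {A} = {A,G} (union, +1)
AHZ@0: {A,G} ∪ {T} = {A,G,T} (union, +1)
KP@0: {C} ∪ {G} = {C,G} (union, +1)
AHKPZ@0: {A,G,T} ∩ {C,G} = {G} (intersection, +0)
AHKPRZ@0: {G} ∩ {G} = {G} (intersection, +0)
ADHKPRZ@0: {G} ∪ {C} = {C,G} (union, +1)
AH@1: {T} ∩ {T} = {T} (intersection, +0)
AHZ@1: {T} ∪ {A} = {A,T} (union, +1)
KP@1: {G} ∩ {G} = {G} (intersection, +0)
AHKPZ@1: {A,T} ∪ {G} = {A,G,T} (union, +1)
AHKPRZ@1: {A,G,T} ∪ {C} = {A,C,G,T} (union, +1)
ADHKPRZ@1: {A,C,G,T} ∩ {T} = {T} (intersection, +0)
AH@2: {C} ∩ {C} = {C} (intersection, +0)
AHZ@2: {C} ∪ {T} = {C,T} (union, +1)
KP@2: {T} ∪ {G} = {G,T} (union, +1)
AHKPZ@2: {C,T} ∩ {G,T} = {T} (intersection, +0)
AHKPRZ@2: {T} ∩ {T} = {T} (intersection, +0)
ADHKPRZ@2: {T} ∪ {G} = {G,T} (union, +1)
AH@3: {C} ∩ {C} = {C} (intersection, +0)
AHZ@3: {C} ∪ {A} = {A,C} (union, +1)
KP@3: {G} ∪ {C} = {C,G} (union, +1)
AHKPZ@3: {A,C} ∩ {C,G} = {C} (intersection, +0)
AHKPRZ@3: {C} ∪ {A} = {A,C} (union, +1)
ADHKPRZ@3: {A,C} ∩ {A} = {A} (intersection, +0)
AH@4: {T} ∪ {G} = {G,T} (union, +1)
AHZ@4: {G,T} ∪ {A} = {A,G,T} (union, +1)
KP@4: {T} ∪ {A} = {A,T} (union, +1)
AHKPZ@4: {A,G,T} ∩ {A,T} = {A,T} (intersection, +0)
AHKPRZ@4: {A,T} ∩ {T} = {T} (intersection, +0)
ADHKPRZ@4: {T} ∩ {T} = {T} (intersection, +0)
AH@5: {C} ∪ {A} = {A,C} (union, +1)
AHZ@5: {A,C} ∪ {G} = {A,C,G} (union, +1)
KP@5: {A} ∩ {A} = {A} (intersection, +0)
AHKPZ@5: {A,C,G} ∩ {A} = {A} (intersection, +0)
AHKPRZ@5: {A} ∪ {G} = {A,G} (union, +1)
ADHKPRZ@5: {A,G} ∪ {T} = {A,G,T} (union, +1)
AH@6: {A} ∪ {C} = {A,C} (union, +1)
AHZ@6: {A,C} ∩ {C} = {C} (intersection, +0)
KP@6: {C} ∪ {A} = {A,C} (union, +1)
AHKPZ@6: {C} ∩ {A,C} = {C} (intersection, +0)
AHKPRZ@6: {C} ∪ {G} = {C,G} (union, +1)
ADHKPRZ@6: {C,G} ∪ {T} = {C,G,T} (union, +1)
per-site changes: [4, 3, 3, 3, 3, 4, 4]; total = 24

3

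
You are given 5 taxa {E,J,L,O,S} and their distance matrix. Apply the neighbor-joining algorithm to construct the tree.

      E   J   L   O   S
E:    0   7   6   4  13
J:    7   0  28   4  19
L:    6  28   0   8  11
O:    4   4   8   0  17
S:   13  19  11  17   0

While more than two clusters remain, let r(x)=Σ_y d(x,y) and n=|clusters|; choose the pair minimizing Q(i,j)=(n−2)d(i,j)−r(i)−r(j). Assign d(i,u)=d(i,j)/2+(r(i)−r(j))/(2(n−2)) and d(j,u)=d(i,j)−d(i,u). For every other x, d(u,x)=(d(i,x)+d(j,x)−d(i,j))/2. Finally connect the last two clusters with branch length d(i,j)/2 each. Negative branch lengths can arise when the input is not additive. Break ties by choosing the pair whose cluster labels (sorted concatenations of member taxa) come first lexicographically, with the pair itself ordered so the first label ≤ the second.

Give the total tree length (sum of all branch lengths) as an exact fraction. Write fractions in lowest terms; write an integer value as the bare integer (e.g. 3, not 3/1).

1. join L+S (d=11, Q=-80) ⇒ LS; edges |L|=13/3, |S|=20/3
  updated: d(E,LS)=4, d(J,LS)=18, d(LS,O)=7
2. join E+LS (d=4, Q=-36) ⇒ ELS; edges |E|=-3/2, |LS|=11/2
  updated: d(ELS,J)=21/2, d(ELS,O)=7/2
3. join ELS+J (d=21/2, Q=-18) ⇒ EJLS; edges |ELS|=5, |J|=11/2
  updated: d(EJLS,O)=-3/2
4. join EJLS+O (d=-3/2) ⇒ EJLOS; edges |EJLS|=-3/4, |O|=-3/4
final tree: (((E:-3/2,(L:13/3,S:20/3):11/2):5,J:11/2):-3/4,O:-3/4)
total length: 24

24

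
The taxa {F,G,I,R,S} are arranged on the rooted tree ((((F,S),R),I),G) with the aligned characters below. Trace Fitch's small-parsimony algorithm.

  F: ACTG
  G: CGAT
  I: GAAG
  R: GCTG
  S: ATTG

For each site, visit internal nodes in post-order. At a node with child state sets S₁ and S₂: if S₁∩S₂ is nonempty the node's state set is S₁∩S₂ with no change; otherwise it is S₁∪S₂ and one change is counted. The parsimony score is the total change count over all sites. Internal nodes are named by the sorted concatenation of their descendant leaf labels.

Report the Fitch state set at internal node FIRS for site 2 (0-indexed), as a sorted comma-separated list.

FS@0: {A} ∩ {A} = {A} (intersection, +0)
FRS@0: {A} ∪ {G} = {A,G} (union, +1)
FIRS@0: {A,G} ∩ {G} = {G} (intersection, +0)
FGIRS@0: {G} ∪ {C} = {C,G} (union, +1)
FS@1: {C} ∪ {T} = {C,T} (union, +1)
FRS@1: {C,T} ∩ {C} = {C} (intersection, +0)
FIRS@1: {C} ∪ {A} = {A,C} (union, +1)
FGIRS@1: {A,C} ∪ {G} = {A,C,G} (union, +1)
FS@2: {T} ∩ {T} = {T} (intersection, +0)
FRS@2: {T} ∩ {T} = {T} (intersection, +0)
FIRS@2: {T} ∪ {A} = {A,T} (union, +1)
FGIRS@2: {A,T} ∩ {A} = {A} (intersection, +0)
FS@3: {G} ∩ {G} = {G} (intersection, +0)
FRS@3: {G} ∩ {G} = {G} (intersection, +0)
FIRS@3: {G} ∩ {G} = {G} (intersection, +0)
FGIRS@3: {G} ∪ {T} = {G,T} (union, +1)
per-site changes: [2, 3, 1, 1]; total = 7

A,T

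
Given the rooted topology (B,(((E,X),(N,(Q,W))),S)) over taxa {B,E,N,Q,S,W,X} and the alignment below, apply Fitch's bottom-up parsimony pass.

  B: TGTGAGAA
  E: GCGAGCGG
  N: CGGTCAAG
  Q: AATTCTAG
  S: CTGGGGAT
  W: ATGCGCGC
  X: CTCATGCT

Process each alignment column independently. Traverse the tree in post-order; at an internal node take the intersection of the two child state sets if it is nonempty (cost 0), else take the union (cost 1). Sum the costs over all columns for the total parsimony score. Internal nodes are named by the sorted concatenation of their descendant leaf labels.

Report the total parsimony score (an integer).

28

EX@0: {G} ∪ {C} = {C,G} (union, +1)
QW@0: {A} ∩ {A} = {A} (intersection, +0)
NQW@0: {C} ∪ {A} = {A,C} (union, +1)
ENQWX@0: {C,G} ∩ {A,C} = {C} (intersection, +0)
ENQSWX@0: {C} ∩ {C} = {C} (intersection, +0)
BENQSWX@0: {T} ∪ {C} = {C,T} (union, +1)
EX@1: {C} ∪ {T} = {C,T} (union, +1)
QW@1: {A} ∪ {T} = {A,T} (union, +1)
NQW@1: {G} ∪ {A,T} = {A,G,T} (union, +1)
ENQWX@1: {C,T} ∩ {A,G,T} = {T} (intersection, +0)
ENQSWX@1: {T} ∩ {T} = {T} (intersection, +0)
BENQSWX@1: {G} ∪ {T} = {G,T} (union, +1)
EX@2: {G} ∪ {C} = {C,G} (union, +1)
QW@2: {T} ∪ {G} = {G,T} (union, +1)
NQW@2: {G} ∩ {G,T} = {G} (intersection, +0)
ENQWX@2: {C,G} ∩ {G} = {G} (intersection, +0)
ENQSWX@2: {G} ∩ {G} = {G} (intersection, +0)
BENQSWX@2: {T} ∪ {G} = {G,T} (union, +1)
EX@3: {A} ∩ {A} = {A} (intersection, +0)
QW@3: {T} ∪ {C} = {C,T} (union, +1)
NQW@3: {T} ∩ {C,T} = {T} (intersection, +0)
ENQWX@3: {A} ∪ {T} = {A,T} (union, +1)
ENQSWX@3: {A,T} ∪ {G} = {A,G,T} (union, +1)
BENQSWX@3: {G} ∩ {A,G,T} = {G} (intersection, +0)
EX@4: {G} ∪ {T} = {G,T} (union, +1)
QW@4: {C} ∪ {G} = {C,G} (union, +1)
NQW@4: {C} ∩ {C,G} = {C} (intersection, +0)
ENQWX@4: {G,T} ∪ {C} = {C,G,T} (union, +1)
ENQSWX@4: {C,G,T} ∩ {G} = {G} (intersection, +0)
BENQSWX@4: {A} ∪ {G} = {A,G} (union, +1)
EX@5: {C} ∪ {G} = {C,G} (union, +1)
QW@5: {T} ∪ {C} = {C,T} (union, +1)
NQW@5: {A} ∪ {C,T} = {A,C,T} (union, +1)
ENQWX@5: {C,G} ∩ {A,C,T} = {C} (intersection, +0)
ENQSWX@5: {C} ∪ {G} = {C,G} (union, +1)
BENQSWX@5: {G} ∩ {C,G} = {G} (intersection, +0)
EX@6: {G} ∪ {C} = {C,G} (union, +1)
QW@6: {A} ∪ {G} = {A,G} (union, +1)
NQW@6: {A} ∩ {A,G} = {A} (intersection, +0)
ENQWX@6: {C,G} ∪ {A} = {A,C,G} (union, +1)
ENQSWX@6: {A,C,G} ∩ {A} = {A} (intersection, +0)
BENQSWX@6: {A} ∩ {A} = {A} (intersection, +0)
EX@7: {G} ∪ {T} = {G,T} (union, +1)
QW@7: {G} ∪ {C} = {C,G} (union, +1)
NQW@7: {G} ∩ {C,G} = {G} (intersection, +0)
ENQWX@7: {G,T} ∩ {G} = {G} (intersection, +0)
ENQSWX@7: {G} ∪ {T} = {G,T} (union, +1)
BENQSWX@7: {A} ∪ {G,T} = {A,G,T} (union, +1)
per-site changes: [3, 4, 3, 3, 4, 4, 3, 4]; total = 28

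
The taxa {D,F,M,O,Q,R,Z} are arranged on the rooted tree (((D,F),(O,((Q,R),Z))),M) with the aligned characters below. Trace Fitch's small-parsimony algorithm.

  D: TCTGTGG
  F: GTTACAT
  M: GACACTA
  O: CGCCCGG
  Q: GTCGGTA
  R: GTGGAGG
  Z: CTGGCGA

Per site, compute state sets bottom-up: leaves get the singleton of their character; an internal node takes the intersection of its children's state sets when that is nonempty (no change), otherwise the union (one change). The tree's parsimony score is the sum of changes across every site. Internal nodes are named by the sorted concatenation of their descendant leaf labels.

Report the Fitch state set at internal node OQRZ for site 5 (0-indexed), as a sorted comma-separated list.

G

site 0, node DF: D={T} ∪ F={G} → {G,T} (+1)
site 0, node QR: Q={G} ∩ R={G} → {G} (+0)
site 0, node QRZ: QR={G} ∪ Z={C} → {C,G} (+1)
site 0, node OQRZ: O={C} ∩ QRZ={C,G} → {C} (+0)
site 0, node DFOQRZ: DF={G,T} ∪ OQRZ={C} → {C,G,T} (+1)
site 0, node DFMOQRZ: DFOQRZ={C,G,T} ∩ M={G} → {G} (+0)
site 1, node DF: D={C} ∪ F={T} → {C,T} (+1)
site 1, node QR: Q={T} ∩ R={T} → {T} (+0)
site 1, node QRZ: QR={T} ∩ Z={T} → {T} (+0)
site 1, node OQRZ: O={G} ∪ QRZ={T} → {G,T} (+1)
site 1, node DFOQRZ: DF={C,T} ∩ OQRZ={G,T} → {T} (+0)
site 1, node DFMOQRZ: DFOQRZ={T} ∪ M={A} → {A,T} (+1)
site 2, node DF: D={T} ∩ F={T} → {T} (+0)
site 2, node QR: Q={C} ∪ R={G} → {C,G} (+1)
site 2, node QRZ: QR={C,G} ∩ Z={G} → {G} (+0)
site 2, node OQRZ: O={C} ∪ QRZ={G} → {C,G} (+1)
site 2, node DFOQRZ: DF={T} ∪ OQRZ={C,G} → {C,G,T} (+1)
site 2, node DFMOQRZ: DFOQRZ={C,G,T} ∩ M={C} → {C} (+0)
site 3, node DF: D={G} ∪ F={A} → {A,G} (+1)
site 3, node QR: Q={G} ∩ R={G} → {G} (+0)
site 3, node QRZ: QR={G} ∩ Z={G} → {G} (+0)
site 3, node OQRZ: O={C} ∪ QRZ={G} → {C,G} (+1)
site 3, node DFOQRZ: DF={A,G} ∩ OQRZ={C,G} → {G} (+0)
site 3, node DFMOQRZ: DFOQRZ={G} ∪ M={A} → {A,G} (+1)
site 4, node DF: D={T} ∪ F={C} → {C,T} (+1)
site 4, node QR: Q={G} ∪ R={A} → {A,G} (+1)
site 4, node QRZ: QR={A,G} ∪ Z={C} → {A,C,G} (+1)
site 4, node OQRZ: O={C} ∩ QRZ={A,C,G} → {C} (+0)
site 4, node DFOQRZ: DF={C,T} ∩ OQRZ={C} → {C} (+0)
site 4, node DFMOQRZ: DFOQRZ={C} ∩ M={C} → {C} (+0)
site 5, node DF: D={G} ∪ F={A} → {A,G} (+1)
site 5, node QR: Q={T} ∪ R={G} → {G,T} (+1)
site 5, node QRZ: QR={G,T} ∩ Z={G} → {G} (+0)
site 5, node OQRZ: O={G} ∩ QRZ={G} → {G} (+0)
site 5, node DFOQRZ: DF={A,G} ∩ OQRZ={G} → {G} (+0)
site 5, node DFMOQRZ: DFOQRZ={G} ∪ M={T} → {G,T} (+1)
site 6, node DF: D={G} ∪ F={T} → {G,T} (+1)
site 6, node QR: Q={A} ∪ R={G} → {A,G} (+1)
site 6, node QRZ: QR={A,G} ∩ Z={A} → {A} (+0)
site 6, node OQRZ: O={G} ∪ QRZ={A} → {A,G} (+1)
site 6, node DFOQRZ: DF={G,T} ∩ OQRZ={A,G} → {G} (+0)
site 6, node DFMOQRZ: DFOQRZ={G} ∪ M={A} → {A,G} (+1)
per-site changes: [3, 3, 3, 3, 3, 3, 4]; total = 22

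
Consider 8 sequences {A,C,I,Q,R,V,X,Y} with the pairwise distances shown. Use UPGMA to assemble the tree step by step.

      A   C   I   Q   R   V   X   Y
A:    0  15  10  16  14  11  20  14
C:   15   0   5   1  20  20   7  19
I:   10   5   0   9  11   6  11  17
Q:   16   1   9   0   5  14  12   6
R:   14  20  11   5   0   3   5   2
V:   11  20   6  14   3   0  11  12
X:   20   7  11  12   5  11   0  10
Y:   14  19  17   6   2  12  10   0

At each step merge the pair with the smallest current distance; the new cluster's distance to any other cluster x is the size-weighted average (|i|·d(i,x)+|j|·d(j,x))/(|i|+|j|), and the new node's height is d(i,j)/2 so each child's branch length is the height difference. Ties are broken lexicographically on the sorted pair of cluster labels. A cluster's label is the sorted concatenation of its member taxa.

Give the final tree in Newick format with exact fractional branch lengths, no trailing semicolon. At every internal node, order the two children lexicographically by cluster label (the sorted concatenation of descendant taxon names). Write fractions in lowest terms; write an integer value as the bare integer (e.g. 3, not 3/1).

step 1: merge (C,Q) at d=1; branch lengths C→1/2, Q→1/2; new cluster CQ
  updated: d(A,CQ)=31/2, d(CQ,I)=7, d(CQ,R)=25/2, d(CQ,V)=17, d(CQ,X)=19/2, d(CQ,Y)=25/2
step 2: merge (R,Y) at d=2; branch lengths R→1, Y→1; new cluster RY
  updated: d(A,RY)=14, d(CQ,RY)=25/2, d(I,RY)=14, d(RY,V)=15/2, d(RY,X)=15/2
step 3: merge (I,V) at d=6; branch lengths I→3, V→3; new cluster IV
  updated: d(A,IV)=21/2, d(CQ,IV)=12, d(IV,RY)=43/4, d(IV,X)=11
step 4: merge (RY,X) at d=15/2; branch lengths RY→11/4, X→15/4; new cluster RXY
  updated: d(A,RXY)=16, d(CQ,RXY)=23/2, d(IV,RXY)=65/6
step 5: merge (A,IV) at d=21/2; branch lengths A→21/4, IV→9/4; new cluster AIV
  updated: d(AIV,CQ)=79/6, d(AIV,RXY)=113/9
step 6: merge (CQ,RXY) at d=23/2; branch lengths CQ→21/4, RXY→2; new cluster CQRXY
  updated: d(AIV,CQRXY)=64/5
step 7: merge (AIV,CQRXY) at d=64/5; branch lengths AIV→23/20, CQRXY→13/20; new cluster ACIQRVXY
final tree: ((A:21/4,(I:3,V:3):9/4):23/20,((C:1/2,Q:1/2):21/4,((R:1,Y:1):11/4,X:15/4):2):13/20)
total length: 641/20

((A:21/4,(I:3,V:3):9/4):23/20,((C:1/2,Q:1/2):21/4,((R:1,Y:1):11/4,X:15/4):2):13/20)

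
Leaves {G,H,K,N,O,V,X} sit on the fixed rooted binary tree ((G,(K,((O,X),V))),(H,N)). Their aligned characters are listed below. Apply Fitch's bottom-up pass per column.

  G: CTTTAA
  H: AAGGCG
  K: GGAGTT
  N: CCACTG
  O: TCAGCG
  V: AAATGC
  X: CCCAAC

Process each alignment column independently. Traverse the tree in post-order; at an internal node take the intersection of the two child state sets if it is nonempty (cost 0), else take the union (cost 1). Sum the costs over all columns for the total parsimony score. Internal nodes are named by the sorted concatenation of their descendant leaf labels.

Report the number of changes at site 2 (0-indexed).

OX@0: {T} ∪ {C} = {C,T} (union, +1)
OVX@0: {C,T} ∪ {A} = {A,C,T} (union, +1)
KOVX@0: {G} ∪ {A,C,T} = {A,C,G,T} (union, +1)
GKOVX@0: {C} ∩ {A,C,G,T} = {C} (intersection, +0)
HN@0: {A} ∪ {C} = {A,C} (union, +1)
GHKNOVX@0: {C} ∩ {A,C} = {C} (intersection, +0)
OX@1: {C} ∩ {C} = {C} (intersection, +0)
OVX@1: {C} ∪ {A} = {A,C} (union, +1)
KOVX@1: {G} ∪ {A,C} = {A,C,G} (union, +1)
GKOVX@1: {T} ∪ {A,C,G} = {A,C,G,T} (union, +1)
HN@1: {A} ∪ {C} = {A,C} (union, +1)
GHKNOVX@1: {A,C,G,T} ∩ {A,C} = {A,C} (intersection, +0)
OX@2: {A} ∪ {C} = {A,C} (union, +1)
OVX@2: {A,C} ∩ {A} = {A} (intersection, +0)
KOVX@2: {A} ∩ {A} = {A} (intersection, +0)
GKOVX@2: {T} ∪ {A} = {A,T} (union, +1)
HN@2: {G} ∪ {A} = {A,G} (union, +1)
GHKNOVX@2: {A,T} ∩ {A,G} = {A} (intersection, +0)
OX@3: {G} ∪ {A} = {A,G} (union, +1)
OVX@3: {A,G} ∪ {T} = {A,G,T} (union, +1)
KOVX@3: {G} ∩ {A,G,T} = {G} (intersection, +0)
GKOVX@3: {T} ∪ {G} = {G,T} (union, +1)
HN@3: {G} ∪ {C} = {C,G} (union, +1)
GHKNOVX@3: {G,T} ∩ {C,G} = {G} (intersection, +0)
OX@4: {C} ∪ {A} = {A,C} (union, +1)
OVX@4: {A,C} ∪ {G} = {A,C,G} (union, +1)
KOVX@4: {T} ∪ {A,C,G} = {A,C,G,T} (union, +1)
GKOVX@4: {A} ∩ {A,C,G,T} = {A} (intersection, +0)
HN@4: {C} ∪ {T} = {C,T} (union, +1)
GHKNOVX@4: {A} ∪ {C,T} = {A,C,T} (union, +1)
OX@5: {G} ∪ {C} = {C,G} (union, +1)
OVX@5: {C,G} ∩ {C} = {C} (intersection, +0)
KOVX@5: {T} ∪ {C} = {C,T} (union, +1)
GKOVX@5: {A} ∪ {C,T} = {A,C,T} (union, +1)
HN@5: {G} ∩ {G} = {G} (intersection, +0)
GHKNOVX@5: {A,C,T} ∪ {G} = {A,C,G,T} (union, +1)
per-site changes: [4, 4, 3, 4, 5, 4]; total = 24

3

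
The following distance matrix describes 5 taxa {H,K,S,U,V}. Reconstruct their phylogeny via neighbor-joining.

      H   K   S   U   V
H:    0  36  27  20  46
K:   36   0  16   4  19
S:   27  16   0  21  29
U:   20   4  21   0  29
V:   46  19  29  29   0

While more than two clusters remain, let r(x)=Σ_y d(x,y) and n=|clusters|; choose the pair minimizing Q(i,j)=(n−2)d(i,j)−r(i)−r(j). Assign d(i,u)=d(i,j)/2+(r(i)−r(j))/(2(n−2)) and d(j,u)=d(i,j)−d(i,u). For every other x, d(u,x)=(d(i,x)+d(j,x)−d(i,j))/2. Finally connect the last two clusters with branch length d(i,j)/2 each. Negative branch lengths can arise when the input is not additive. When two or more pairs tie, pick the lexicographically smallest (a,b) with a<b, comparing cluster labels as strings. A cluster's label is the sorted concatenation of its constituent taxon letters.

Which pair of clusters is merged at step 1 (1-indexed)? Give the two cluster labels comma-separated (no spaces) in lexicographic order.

1. join H+U (d=20, Q=-143) ⇒ HU; edges |H|=115/6, |U|=5/6
  updated: d(HU,K)=10, d(HU,S)=14, d(HU,V)=55/2
2. join HU+S (d=14, Q=-165/2) ⇒ HSU; edges |HU|=41/8, |S|=71/8
  updated: d(HSU,K)=6, d(HSU,V)=85/4
3. join HSU+K (d=6, Q=-185/4) ⇒ HKSU; edges |HSU|=33/8, |K|=15/8
  updated: d(HKSU,V)=137/8
4. join HKSU+V (d=137/8) ⇒ HKSUV; edges |HKSU|=137/16, |V|=137/16
final tree: ((((H:115/6,U:5/6):41/8,S:71/8):33/8,K:15/8):137/16,V:137/16)
total length: 457/8

H,U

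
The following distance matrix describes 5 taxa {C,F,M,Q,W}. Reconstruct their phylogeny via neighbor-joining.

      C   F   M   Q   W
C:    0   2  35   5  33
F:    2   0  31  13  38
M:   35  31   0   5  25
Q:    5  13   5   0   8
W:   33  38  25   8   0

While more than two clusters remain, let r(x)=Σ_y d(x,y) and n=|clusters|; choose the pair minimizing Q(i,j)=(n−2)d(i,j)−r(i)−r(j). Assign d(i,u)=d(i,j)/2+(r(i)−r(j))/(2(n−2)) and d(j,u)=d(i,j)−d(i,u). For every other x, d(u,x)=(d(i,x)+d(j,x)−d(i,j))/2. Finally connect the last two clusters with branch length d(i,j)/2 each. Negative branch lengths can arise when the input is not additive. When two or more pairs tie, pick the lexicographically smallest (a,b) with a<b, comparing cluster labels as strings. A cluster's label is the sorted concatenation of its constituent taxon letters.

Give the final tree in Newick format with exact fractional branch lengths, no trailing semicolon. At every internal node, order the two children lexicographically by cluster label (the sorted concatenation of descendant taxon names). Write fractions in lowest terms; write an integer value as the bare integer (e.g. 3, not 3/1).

((((C:-1/2,F:5/2):139/8,Q:-75/8):27/8,M:89/8):111/16,W:111/16)

iteration 1: select C,F (d=2, Q=-153); attach at lengths (-1/2, 5/2); label the merged cluster CF
  updated: d(CF,M)=32, d(CF,Q)=8, d(CF,W)=69/2
iteration 2: select CF,Q (d=8, Q=-159/2); attach at lengths (139/8, -75/8); label the merged cluster CFQ
  updated: d(CFQ,M)=29/2, d(CFQ,W)=69/4
iteration 3: select CFQ,M (d=29/2, Q=-227/4); attach at lengths (27/8, 89/8); label the merged cluster CFMQ
  updated: d(CFMQ,W)=111/8
iteration 4: select CFMQ,W (d=111/8); attach at lengths (111/16, 111/16); label the merged cluster CFMQW
final tree: ((((C:-1/2,F:5/2):139/8,Q:-75/8):27/8,M:89/8):111/16,W:111/16)
total length: 307/8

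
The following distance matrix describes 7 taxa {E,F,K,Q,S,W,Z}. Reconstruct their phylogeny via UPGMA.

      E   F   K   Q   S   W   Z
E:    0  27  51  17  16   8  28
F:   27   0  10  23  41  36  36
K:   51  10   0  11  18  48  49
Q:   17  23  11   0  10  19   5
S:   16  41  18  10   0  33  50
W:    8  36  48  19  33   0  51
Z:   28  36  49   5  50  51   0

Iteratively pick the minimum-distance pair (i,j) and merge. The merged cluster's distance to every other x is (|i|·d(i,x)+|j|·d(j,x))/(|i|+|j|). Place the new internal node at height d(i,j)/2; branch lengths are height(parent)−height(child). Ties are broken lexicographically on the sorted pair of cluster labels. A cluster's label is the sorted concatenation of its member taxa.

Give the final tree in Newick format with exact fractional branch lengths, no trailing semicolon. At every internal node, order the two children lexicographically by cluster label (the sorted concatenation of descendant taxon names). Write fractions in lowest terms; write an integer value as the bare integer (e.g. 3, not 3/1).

((((E:4,W:4):33/4,S:49/4):7/3,(Q:5/2,Z:5/2):145/12):29/12,(F:5,K:5):12)

1. join Q+Z (d=5) ⇒ QZ; edges |Q|=5/2, |Z|=5/2
  updated: d(E,QZ)=45/2, d(F,QZ)=59/2, d(K,QZ)=30, d(QZ,S)=30, d(QZ,W)=35
2. join E+W (d=8) ⇒ EW; edges |E|=4, |W|=4
  updated: d(EW,F)=63/2, d(EW,K)=99/2, d(EW,QZ)=115/4, d(EW,S)=49/2
3. join F+K (d=10) ⇒ FK; edges |F|=5, |K|=5
  updated: d(EW,FK)=81/2, d(FK,QZ)=119/4, d(FK,S)=59/2
4. join EW+S (d=49/2) ⇒ ESW; edges |EW|=33/4, |S|=49/4
  updated: d(ESW,FK)=221/6, d(ESW,QZ)=175/6
5. join ESW+QZ (d=175/6) ⇒ EQSWZ; edges |ESW|=7/3, |QZ|=145/12
  updated: d(EQSWZ,FK)=34
6. join EQSWZ+FK (d=34) ⇒ EFKQSWZ; edges |EQSWZ|=29/12, |FK|=12
final tree: ((((E:4,W:4):33/4,S:49/4):7/3,(Q:5/2,Z:5/2):145/12):29/12,(F:5,K:5):12)
total length: 217/3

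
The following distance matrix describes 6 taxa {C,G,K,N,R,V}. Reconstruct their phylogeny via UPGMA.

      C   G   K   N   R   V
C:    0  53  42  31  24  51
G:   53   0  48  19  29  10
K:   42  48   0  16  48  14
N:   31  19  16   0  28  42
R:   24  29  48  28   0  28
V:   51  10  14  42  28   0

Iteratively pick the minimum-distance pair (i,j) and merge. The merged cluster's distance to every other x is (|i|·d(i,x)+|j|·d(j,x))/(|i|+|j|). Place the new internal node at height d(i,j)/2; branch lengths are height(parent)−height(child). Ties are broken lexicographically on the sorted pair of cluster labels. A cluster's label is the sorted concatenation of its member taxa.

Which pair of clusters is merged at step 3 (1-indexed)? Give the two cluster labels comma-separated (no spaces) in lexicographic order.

C,R

iteration 1: select G,V (d=10); attach at lengths (5, 5); label the merged cluster GV
  updated: d(C,GV)=52, d(GV,K)=31, d(GV,N)=61/2, d(GV,R)=57/2
iteration 2: select K,N (d=16); attach at lengths (8, 8); label the merged cluster KN
  updated: d(C,KN)=73/2, d(GV,KN)=123/4, d(KN,R)=38
iteration 3: select C,R (d=24); attach at lengths (12, 12); label the merged cluster CR
  updated: d(CR,GV)=161/4, d(CR,KN)=149/4
iteration 4: select GV,KN (d=123/4); attach at lengths (83/8, 59/8); label the merged cluster GKNV
  updated: d(CR,GKNV)=155/4
iteration 5: select CR,GKNV (d=155/4); attach at lengths (59/8, 4); label the merged cluster CGKNRV
final tree: ((C:12,R:12):59/8,((G:5,V:5):83/8,(K:8,N:8):59/8):4)
total length: 633/8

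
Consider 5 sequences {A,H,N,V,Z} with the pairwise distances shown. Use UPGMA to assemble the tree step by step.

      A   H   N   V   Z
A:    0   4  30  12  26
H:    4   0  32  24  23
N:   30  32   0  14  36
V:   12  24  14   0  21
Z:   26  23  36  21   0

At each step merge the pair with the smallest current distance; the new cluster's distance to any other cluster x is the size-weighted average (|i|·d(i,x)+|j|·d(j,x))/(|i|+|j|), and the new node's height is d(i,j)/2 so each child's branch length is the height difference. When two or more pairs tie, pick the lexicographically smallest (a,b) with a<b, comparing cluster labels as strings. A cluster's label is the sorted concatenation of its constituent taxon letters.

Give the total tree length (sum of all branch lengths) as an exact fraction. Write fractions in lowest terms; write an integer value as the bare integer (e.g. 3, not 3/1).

1. join A+H (d=4) ⇒ AH; edges |A|=2, |H|=2
  updated: d(AH,N)=31, d(AH,V)=18, d(AH,Z)=49/2
2. join N+V (d=14) ⇒ NV; edges |N|=7, |V|=7
  updated: d(AH,NV)=49/2, d(NV,Z)=57/2
3. join AH+NV (d=49/2) ⇒ AHNV; edges |AH|=41/4, |NV|=21/4
  updated: d(AHNV,Z)=53/2
4. join AHNV+Z (d=53/2) ⇒ AHNVZ; edges |AHNV|=1, |Z|=53/4
final tree: (((A:2,H:2):41/4,(N:7,V:7):21/4):1,Z:53/4)
total length: 191/4

191/4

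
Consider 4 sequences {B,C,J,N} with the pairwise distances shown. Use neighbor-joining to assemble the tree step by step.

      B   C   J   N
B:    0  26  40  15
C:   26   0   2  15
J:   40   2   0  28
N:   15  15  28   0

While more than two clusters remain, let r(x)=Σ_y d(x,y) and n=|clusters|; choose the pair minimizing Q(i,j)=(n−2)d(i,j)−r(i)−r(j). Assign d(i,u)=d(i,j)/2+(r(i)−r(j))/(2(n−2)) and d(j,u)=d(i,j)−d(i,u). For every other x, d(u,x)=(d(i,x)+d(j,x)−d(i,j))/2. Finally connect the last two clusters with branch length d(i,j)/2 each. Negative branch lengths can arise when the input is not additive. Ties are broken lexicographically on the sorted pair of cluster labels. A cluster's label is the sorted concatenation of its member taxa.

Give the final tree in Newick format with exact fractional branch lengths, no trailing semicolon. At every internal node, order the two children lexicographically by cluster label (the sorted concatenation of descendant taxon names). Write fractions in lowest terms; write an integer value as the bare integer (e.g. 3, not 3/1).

(((B:53/4,N:7/4):75/4,C:-23/4):31/8,J:31/8)

iteration 1: select B,N (d=15, Q=-109); attach at lengths (53/4, 7/4); label the merged cluster BN
  updated: d(BN,C)=13, d(BN,J)=53/2
iteration 2: select BN,C (d=13, Q=-83/2); attach at lengths (75/4, -23/4); label the merged cluster BCN
  updated: d(BCN,J)=31/4
iteration 3: select BCN,J (d=31/4); attach at lengths (31/8, 31/8); label the merged cluster BCJN
final tree: (((B:53/4,N:7/4):75/4,C:-23/4):31/8,J:31/8)
total length: 143/4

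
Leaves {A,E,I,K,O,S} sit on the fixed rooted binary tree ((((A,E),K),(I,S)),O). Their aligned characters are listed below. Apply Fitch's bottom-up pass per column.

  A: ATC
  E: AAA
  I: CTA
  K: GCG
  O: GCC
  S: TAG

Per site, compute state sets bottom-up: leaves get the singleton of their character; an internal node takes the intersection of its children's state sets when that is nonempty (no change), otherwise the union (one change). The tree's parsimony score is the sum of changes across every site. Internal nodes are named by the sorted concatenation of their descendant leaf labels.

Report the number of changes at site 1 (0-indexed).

4

AE@0: {A} ∩ {A} = {A} (intersection, +0)
AEK@0: {A} ∪ {G} = {A,G} (union, +1)
IS@0: {C} ∪ {T} = {C,T} (union, +1)
AEIKS@0: {A,G} ∪ {C,T} = {A,C,G,T} (union, +1)
AEIKOS@0: {A,C,G,T} ∩ {G} = {G} (intersection, +0)
AE@1: {T} ∪ {A} = {A,T} (union, +1)
AEK@1: {A,T} ∪ {C} = {A,C,T} (union, +1)
IS@1: {T} ∪ {A} = {A,T} (union, +1)
AEIKS@1: {A,C,T} ∩ {A,T} = {A,T} (intersection, +0)
AEIKOS@1: {A,T} ∪ {C} = {A,C,T} (union, +1)
AE@2: {C} ∪ {A} = {A,C} (union, +1)
AEK@2: {A,C} ∪ {G} = {A,C,G} (union, +1)
IS@2: {A} ∪ {G} = {A,G} (union, +1)
AEIKS@2: {A,C,G} ∩ {A,G} = {A,G} (intersection, +0)
AEIKOS@2: {A,G} ∪ {C} = {A,C,G} (union, +1)
per-site changes: [3, 4, 4]; total = 11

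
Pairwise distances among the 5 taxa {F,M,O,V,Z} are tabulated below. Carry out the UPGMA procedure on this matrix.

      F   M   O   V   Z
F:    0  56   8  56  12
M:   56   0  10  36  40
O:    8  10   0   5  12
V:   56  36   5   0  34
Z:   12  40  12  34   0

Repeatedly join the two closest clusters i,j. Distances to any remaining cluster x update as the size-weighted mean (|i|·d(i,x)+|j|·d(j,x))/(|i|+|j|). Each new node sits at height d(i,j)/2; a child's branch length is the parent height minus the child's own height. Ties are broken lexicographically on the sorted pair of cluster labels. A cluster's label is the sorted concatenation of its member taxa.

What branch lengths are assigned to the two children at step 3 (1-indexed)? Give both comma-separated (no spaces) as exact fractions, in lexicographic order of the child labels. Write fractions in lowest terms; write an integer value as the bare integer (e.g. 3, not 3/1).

iteration 1: select O,V (d=5); attach at lengths (5/2, 5/2); label the merged cluster OV
  updated: d(F,OV)=32, d(M,OV)=23, d(OV,Z)=23
iteration 2: select F,Z (d=12); attach at lengths (6, 6); label the merged cluster FZ
  updated: d(FZ,M)=48, d(FZ,OV)=55/2
iteration 3: select M,OV (d=23); attach at lengths (23/2, 9); label the merged cluster MOV
  updated: d(FZ,MOV)=103/3
iteration 4: select FZ,MOV (d=103/3); attach at lengths (67/6, 17/3); label the merged cluster FMOVZ
final tree: ((F:6,Z:6):67/6,(M:23/2,(O:5/2,V:5/2):9):17/3)
total length: 163/3

23/2,9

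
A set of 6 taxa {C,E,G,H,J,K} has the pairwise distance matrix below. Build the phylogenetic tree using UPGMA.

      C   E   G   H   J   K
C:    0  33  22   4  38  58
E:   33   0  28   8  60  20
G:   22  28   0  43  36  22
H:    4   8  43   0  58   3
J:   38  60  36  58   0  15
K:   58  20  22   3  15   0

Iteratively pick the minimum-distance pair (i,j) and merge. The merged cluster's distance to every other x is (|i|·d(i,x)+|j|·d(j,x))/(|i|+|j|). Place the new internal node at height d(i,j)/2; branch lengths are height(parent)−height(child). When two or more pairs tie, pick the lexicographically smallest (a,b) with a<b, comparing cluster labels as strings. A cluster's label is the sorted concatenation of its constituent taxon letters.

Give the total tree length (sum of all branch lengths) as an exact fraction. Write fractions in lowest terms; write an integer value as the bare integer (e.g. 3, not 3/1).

iteration 1: select H,K (d=3); attach at lengths (3/2, 3/2); label the merged cluster HK
  updated: d(C,HK)=31, d(E,HK)=14, d(G,HK)=65/2, d(HK,J)=73/2
iteration 2: select E,HK (d=14); attach at lengths (7, 11/2); label the merged cluster EHK
  updated: d(C,EHK)=95/3, d(EHK,G)=31, d(EHK,J)=133/3
iteration 3: select C,G (d=22); attach at lengths (11, 11); label the merged cluster CG
  updated: d(CG,EHK)=94/3, d(CG,J)=37
iteration 4: select CG,EHK (d=94/3); attach at lengths (14/3, 26/3); label the merged cluster CEGHK
  updated: d(CEGHK,J)=207/5
iteration 5: select CEGHK,J (d=207/5); attach at lengths (151/30, 207/10); label the merged cluster CEGHJK
final tree: (((C:11,G:11):14/3,(E:7,(H:3/2,K:3/2):11/2):26/3):151/30,J:207/10)
total length: 2297/30

2297/30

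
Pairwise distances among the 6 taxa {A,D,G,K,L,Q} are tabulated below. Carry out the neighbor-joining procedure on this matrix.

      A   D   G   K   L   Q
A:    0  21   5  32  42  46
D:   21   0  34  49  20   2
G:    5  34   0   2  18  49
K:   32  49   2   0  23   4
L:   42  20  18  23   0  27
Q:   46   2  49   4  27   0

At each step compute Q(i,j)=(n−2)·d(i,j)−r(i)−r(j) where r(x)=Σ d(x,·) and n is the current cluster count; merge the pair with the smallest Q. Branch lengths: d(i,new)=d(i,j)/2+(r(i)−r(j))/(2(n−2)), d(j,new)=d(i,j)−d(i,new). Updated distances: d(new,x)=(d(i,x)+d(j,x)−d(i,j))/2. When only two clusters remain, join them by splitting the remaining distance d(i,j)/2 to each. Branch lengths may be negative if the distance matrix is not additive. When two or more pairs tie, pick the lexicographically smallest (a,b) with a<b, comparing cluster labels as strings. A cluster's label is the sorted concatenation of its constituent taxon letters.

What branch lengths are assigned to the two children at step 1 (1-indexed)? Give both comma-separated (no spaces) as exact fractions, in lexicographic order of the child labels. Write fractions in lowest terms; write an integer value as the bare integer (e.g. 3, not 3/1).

step 1: merge (D,Q) at d=2, Q=-246; branch lengths D→3/4, Q→5/4; new cluster DQ
  updated: d(A,DQ)=65/2, d(DQ,G)=81/2, d(DQ,K)=51/2, d(DQ,L)=45/2
step 2: merge (A,G) at d=5, Q=-162; branch lengths A→61/6, G→-31/6; new cluster AG
  updated: d(AG,DQ)=34, d(AG,K)=29/2, d(AG,L)=55/2
step 3: merge (AG,K) at d=29/2, Q=-110; branch lengths AG→21/2, K→4; new cluster AGK
  updated: d(AGK,DQ)=45/2, d(AGK,L)=18
step 4: merge (AGK,DQ) at d=45/2, Q=-63; branch lengths AGK→9, DQ→27/2; new cluster ADGKQ
  updated: d(ADGKQ,L)=9
step 5: merge (ADGKQ,L) at d=9; branch lengths ADGKQ→9/2, L→9/2; new cluster ADGKLQ
final tree: ((((A:61/6,G:-31/6):21/2,K:4):9,(D:3/4,Q:5/4):27/2):9/2,L:9/2)
total length: 53

3/4,5/4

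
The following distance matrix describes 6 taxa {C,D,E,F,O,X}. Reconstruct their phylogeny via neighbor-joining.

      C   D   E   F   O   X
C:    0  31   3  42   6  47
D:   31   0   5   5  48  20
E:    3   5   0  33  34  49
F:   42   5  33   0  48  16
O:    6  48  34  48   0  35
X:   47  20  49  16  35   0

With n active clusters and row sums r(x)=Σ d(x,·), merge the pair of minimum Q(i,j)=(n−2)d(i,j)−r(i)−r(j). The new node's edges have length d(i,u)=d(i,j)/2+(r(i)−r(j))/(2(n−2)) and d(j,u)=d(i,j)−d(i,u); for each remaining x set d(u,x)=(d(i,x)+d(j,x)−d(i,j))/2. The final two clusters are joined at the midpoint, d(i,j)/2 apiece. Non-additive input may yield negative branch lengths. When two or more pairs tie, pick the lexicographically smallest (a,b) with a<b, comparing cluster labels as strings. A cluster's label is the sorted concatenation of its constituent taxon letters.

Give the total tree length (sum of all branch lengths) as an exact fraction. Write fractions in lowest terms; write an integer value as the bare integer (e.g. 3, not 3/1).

469/8

step 1: merge (C,O) at d=6, Q=-276; branch lengths C→-9/4, O→33/4; new cluster CO
  updated: d(CO,D)=73/2, d(CO,E)=31/2, d(CO,F)=42, d(CO,X)=38
step 2: merge (CO,E) at d=31/2, Q=-188; branch lengths CO→38/3, E→17/6; new cluster CEO
  updated: d(CEO,D)=13, d(CEO,F)=119/4, d(CEO,X)=143/4
step 3: merge (CEO,D) at d=13, Q=-181/2; branch lengths CEO→133/8, D→-29/8; new cluster CDEO
  updated: d(CDEO,F)=87/8, d(CDEO,X)=171/8
step 4: merge (CDEO,F) at d=87/8, Q=-193/4; branch lengths CDEO→65/8, F→11/4; new cluster CDEFO
  updated: d(CDEFO,X)=53/4
step 5: merge (CDEFO,X) at d=53/4; branch lengths CDEFO→53/8, X→53/8; new cluster CDEFOX
final tree: (((((C:-9/4,O:33/4):38/3,E:17/6):133/8,D:-29/8):65/8,F:11/4):53/8,X:53/8)
total length: 469/8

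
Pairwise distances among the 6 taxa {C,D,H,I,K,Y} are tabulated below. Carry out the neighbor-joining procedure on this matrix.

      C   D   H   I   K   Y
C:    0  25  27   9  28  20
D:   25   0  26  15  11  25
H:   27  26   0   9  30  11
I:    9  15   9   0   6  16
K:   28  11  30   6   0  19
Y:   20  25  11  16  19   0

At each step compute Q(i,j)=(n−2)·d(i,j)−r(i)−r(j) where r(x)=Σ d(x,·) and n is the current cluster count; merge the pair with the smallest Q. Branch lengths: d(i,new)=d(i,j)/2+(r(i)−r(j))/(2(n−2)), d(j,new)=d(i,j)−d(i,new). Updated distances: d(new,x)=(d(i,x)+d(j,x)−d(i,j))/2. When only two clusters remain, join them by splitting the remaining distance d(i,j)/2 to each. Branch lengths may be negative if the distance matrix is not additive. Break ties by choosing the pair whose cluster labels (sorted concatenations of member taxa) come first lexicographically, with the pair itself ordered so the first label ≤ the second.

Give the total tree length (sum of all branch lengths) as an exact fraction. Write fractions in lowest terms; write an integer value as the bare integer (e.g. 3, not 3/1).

1. join D+K (d=11, Q=-152) ⇒ DK; edges |D|=13/2, |K|=9/2
  updated: d(C,DK)=21, d(DK,H)=45/2, d(DK,I)=5, d(DK,Y)=33/2
2. join H+Y (d=11, Q=-100) ⇒ HY; edges |H|=13/2, |Y|=9/2
  updated: d(C,HY)=18, d(DK,HY)=14, d(HY,I)=7
3. join C+HY (d=18, Q=-51) ⇒ CHY; edges |C|=45/4, |HY|=27/4
  updated: d(CHY,DK)=17/2, d(CHY,I)=-1
4. join CHY+DK (d=17/2, Q=-25/2) ⇒ CDHKY; edges |CHY|=5/4, |DK|=29/4
  updated: d(CDHKY,I)=-9/4
5. join CDHKY+I (d=-9/4) ⇒ CDHIKY; edges |CDHKY|=-9/8, |I|=-9/8
final tree: (((C:45/4,(H:13/2,Y:9/2):27/4):5/4,(D:13/2,K:9/2):29/4):-9/8,I:-9/8)
total length: 185/4

185/4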